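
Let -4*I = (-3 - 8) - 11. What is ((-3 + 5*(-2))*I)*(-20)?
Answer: 1430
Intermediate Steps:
I = 11/2 (I = -((-3 - 8) - 11)/4 = -(-11 - 11)/4 = -¼*(-22) = 11/2 ≈ 5.5000)
((-3 + 5*(-2))*I)*(-20) = ((-3 + 5*(-2))*(11/2))*(-20) = ((-3 - 10)*(11/2))*(-20) = -13*11/2*(-20) = -143/2*(-20) = 1430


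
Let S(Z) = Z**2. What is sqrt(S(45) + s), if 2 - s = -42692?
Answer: sqrt(44719) ≈ 211.47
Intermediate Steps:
s = 42694 (s = 2 - 1*(-42692) = 2 + 42692 = 42694)
sqrt(S(45) + s) = sqrt(45**2 + 42694) = sqrt(2025 + 42694) = sqrt(44719)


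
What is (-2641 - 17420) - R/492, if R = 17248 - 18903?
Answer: -9868357/492 ≈ -20058.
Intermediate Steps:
R = -1655
(-2641 - 17420) - R/492 = (-2641 - 17420) - (-1655)/492 = -20061 - (-1655)/492 = -20061 - 1*(-1655/492) = -20061 + 1655/492 = -9868357/492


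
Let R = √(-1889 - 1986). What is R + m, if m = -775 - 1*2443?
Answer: -3218 + 5*I*√155 ≈ -3218.0 + 62.25*I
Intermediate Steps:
R = 5*I*√155 (R = √(-3875) = 5*I*√155 ≈ 62.25*I)
m = -3218 (m = -775 - 2443 = -3218)
R + m = 5*I*√155 - 3218 = -3218 + 5*I*√155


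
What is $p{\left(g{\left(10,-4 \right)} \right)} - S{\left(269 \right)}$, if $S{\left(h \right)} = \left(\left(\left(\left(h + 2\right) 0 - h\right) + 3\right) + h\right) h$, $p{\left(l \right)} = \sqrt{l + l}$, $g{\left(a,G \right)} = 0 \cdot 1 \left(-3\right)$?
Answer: $-807$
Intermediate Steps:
$g{\left(a,G \right)} = 0$ ($g{\left(a,G \right)} = 0 \left(-3\right) = 0$)
$p{\left(l \right)} = \sqrt{2} \sqrt{l}$ ($p{\left(l \right)} = \sqrt{2 l} = \sqrt{2} \sqrt{l}$)
$S{\left(h \right)} = 3 h$ ($S{\left(h \right)} = \left(\left(\left(\left(2 + h\right) 0 - h\right) + 3\right) + h\right) h = \left(\left(\left(0 - h\right) + 3\right) + h\right) h = \left(\left(- h + 3\right) + h\right) h = \left(\left(3 - h\right) + h\right) h = 3 h$)
$p{\left(g{\left(10,-4 \right)} \right)} - S{\left(269 \right)} = \sqrt{2} \sqrt{0} - 3 \cdot 269 = \sqrt{2} \cdot 0 - 807 = 0 - 807 = -807$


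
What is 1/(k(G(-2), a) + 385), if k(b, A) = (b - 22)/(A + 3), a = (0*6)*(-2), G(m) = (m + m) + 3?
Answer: 3/1132 ≈ 0.0026502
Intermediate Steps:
G(m) = 3 + 2*m (G(m) = 2*m + 3 = 3 + 2*m)
a = 0 (a = 0*(-2) = 0)
k(b, A) = (-22 + b)/(3 + A)
1/(k(G(-2), a) + 385) = 1/((-22 + (3 + 2*(-2)))/(3 + 0) + 385) = 1/((-22 + (3 - 4))/3 + 385) = 1/((-22 - 1)/3 + 385) = 1/((⅓)*(-23) + 385) = 1/(-23/3 + 385) = 1/(1132/3) = 3/1132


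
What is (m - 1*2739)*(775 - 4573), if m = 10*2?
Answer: 10326762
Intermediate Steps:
m = 20
(m - 1*2739)*(775 - 4573) = (20 - 1*2739)*(775 - 4573) = (20 - 2739)*(-3798) = -2719*(-3798) = 10326762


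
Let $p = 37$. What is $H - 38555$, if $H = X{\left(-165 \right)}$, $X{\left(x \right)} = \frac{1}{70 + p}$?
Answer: $- \frac{4125384}{107} \approx -38555.0$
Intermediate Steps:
$X{\left(x \right)} = \frac{1}{107}$ ($X{\left(x \right)} = \frac{1}{70 + 37} = \frac{1}{107}$)
$H = \frac{1}{107} \approx 0.0093458$
$H - 38555 = \frac{1}{107} - 38555 = - \frac{4125384}{107}$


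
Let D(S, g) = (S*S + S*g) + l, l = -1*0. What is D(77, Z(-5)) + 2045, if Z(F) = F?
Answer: 7589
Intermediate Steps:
l = 0
D(S, g) = S² + S*g (D(S, g) = (S*S + S*g) + 0 = (S² + S*g) + 0 = S² + S*g)
D(77, Z(-5)) + 2045 = 77*(77 - 5) + 2045 = 77*72 + 2045 = 5544 + 2045 = 7589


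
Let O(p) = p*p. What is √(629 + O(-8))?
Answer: 3*√77 ≈ 26.325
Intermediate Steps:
O(p) = p²
√(629 + O(-8)) = √(629 + (-8)²) = √(629 + 64) = √693 = 3*√77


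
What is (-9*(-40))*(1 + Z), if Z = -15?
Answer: -5040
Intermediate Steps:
(-9*(-40))*(1 + Z) = (-9*(-40))*(1 - 15) = 360*(-14) = -5040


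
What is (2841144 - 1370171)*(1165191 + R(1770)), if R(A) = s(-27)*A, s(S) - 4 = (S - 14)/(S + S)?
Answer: 15537202325582/9 ≈ 1.7264e+12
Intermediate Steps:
s(S) = 4 + (-14 + S)/(2*S) (s(S) = 4 + (S - 14)/(S + S) = 4 + (-14 + S)/((2*S)) = 4 + (-14 + S)*(1/(2*S)) = 4 + (-14 + S)/(2*S))
R(A) = 257*A/54 (R(A) = (9/2 - 7/(-27))*A = (9/2 - 7*(-1/27))*A = (9/2 + 7/27)*A = 257*A/54)
(2841144 - 1370171)*(1165191 + R(1770)) = (2841144 - 1370171)*(1165191 + (257/54)*1770) = 1470973*(1165191 + 75815/9) = 1470973*(10562534/9) = 15537202325582/9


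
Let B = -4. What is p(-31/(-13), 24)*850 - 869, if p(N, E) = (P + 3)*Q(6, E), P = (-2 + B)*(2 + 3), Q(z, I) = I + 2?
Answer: -597569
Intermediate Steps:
Q(z, I) = 2 + I
P = -30 (P = (-2 - 4)*(2 + 3) = -6*5 = -30)
p(N, E) = -54 - 27*E (p(N, E) = (-30 + 3)*(2 + E) = -27*(2 + E) = -54 - 27*E)
p(-31/(-13), 24)*850 - 869 = (-54 - 27*24)*850 - 869 = (-54 - 648)*850 - 869 = -702*850 - 869 = -596700 - 869 = -597569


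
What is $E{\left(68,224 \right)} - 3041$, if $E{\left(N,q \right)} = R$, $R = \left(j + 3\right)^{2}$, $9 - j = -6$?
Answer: $-2717$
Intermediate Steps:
$j = 15$ ($j = 9 - -6 = 9 + 6 = 15$)
$R = 324$ ($R = \left(15 + 3\right)^{2} = 18^{2} = 324$)
$E{\left(N,q \right)} = 324$
$E{\left(68,224 \right)} - 3041 = 324 - 3041 = -2717$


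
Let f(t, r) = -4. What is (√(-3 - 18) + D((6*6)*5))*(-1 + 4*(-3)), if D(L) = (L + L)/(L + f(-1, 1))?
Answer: -585/22 - 13*I*√21 ≈ -26.591 - 59.573*I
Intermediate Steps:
D(L) = 2*L/(-4 + L) (D(L) = (L + L)/(L - 4) = (2*L)/(-4 + L) = 2*L/(-4 + L))
(√(-3 - 18) + D((6*6)*5))*(-1 + 4*(-3)) = (√(-3 - 18) + 2*((6*6)*5)/(-4 + (6*6)*5))*(-1 + 4*(-3)) = (√(-21) + 2*(36*5)/(-4 + 36*5))*(-1 - 12) = (I*√21 + 2*180/(-4 + 180))*(-13) = (I*√21 + 2*180/176)*(-13) = (I*√21 + 2*180*(1/176))*(-13) = (I*√21 + 45/22)*(-13) = (45/22 + I*√21)*(-13) = -585/22 - 13*I*√21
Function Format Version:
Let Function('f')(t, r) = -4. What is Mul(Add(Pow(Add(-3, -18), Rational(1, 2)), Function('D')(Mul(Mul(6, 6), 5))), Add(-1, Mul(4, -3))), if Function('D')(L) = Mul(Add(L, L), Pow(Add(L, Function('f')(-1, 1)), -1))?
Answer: Add(Rational(-585, 22), Mul(-13, I, Pow(21, Rational(1, 2)))) ≈ Add(-26.591, Mul(-59.573, I))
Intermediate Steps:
Function('D')(L) = Mul(2, L, Pow(Add(-4, L), -1)) (Function('D')(L) = Mul(Add(L, L), Pow(Add(L, -4), -1)) = Mul(Mul(2, L), Pow(Add(-4, L), -1)) = Mul(2, L, Pow(Add(-4, L), -1)))
Mul(Add(Pow(Add(-3, -18), Rational(1, 2)), Function('D')(Mul(Mul(6, 6), 5))), Add(-1, Mul(4, -3))) = Mul(Add(Pow(Add(-3, -18), Rational(1, 2)), Mul(2, Mul(Mul(6, 6), 5), Pow(Add(-4, Mul(Mul(6, 6), 5)), -1))), Add(-1, Mul(4, -3))) = Mul(Add(Pow(-21, Rational(1, 2)), Mul(2, Mul(36, 5), Pow(Add(-4, Mul(36, 5)), -1))), Add(-1, -12)) = Mul(Add(Mul(I, Pow(21, Rational(1, 2))), Mul(2, 180, Pow(Add(-4, 180), -1))), -13) = Mul(Add(Mul(I, Pow(21, Rational(1, 2))), Mul(2, 180, Pow(176, -1))), -13) = Mul(Add(Mul(I, Pow(21, Rational(1, 2))), Mul(2, 180, Rational(1, 176))), -13) = Mul(Add(Mul(I, Pow(21, Rational(1, 2))), Rational(45, 22)), -13) = Mul(Add(Rational(45, 22), Mul(I, Pow(21, Rational(1, 2)))), -13) = Add(Rational(-585, 22), Mul(-13, I, Pow(21, Rational(1, 2))))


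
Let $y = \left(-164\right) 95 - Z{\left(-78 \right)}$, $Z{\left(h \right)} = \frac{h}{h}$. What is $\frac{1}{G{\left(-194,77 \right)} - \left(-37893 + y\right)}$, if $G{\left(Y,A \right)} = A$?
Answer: $\frac{1}{53551} \approx 1.8674 \cdot 10^{-5}$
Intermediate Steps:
$Z{\left(h \right)} = 1$
$y = -15581$ ($y = \left(-164\right) 95 - 1 = -15580 - 1 = -15581$)
$\frac{1}{G{\left(-194,77 \right)} - \left(-37893 + y\right)} = \frac{1}{77 + \left(\left(18580 + 19313\right) - -15581\right)} = \frac{1}{77 + \left(37893 + 15581\right)} = \frac{1}{77 + 53474} = \frac{1}{53551}$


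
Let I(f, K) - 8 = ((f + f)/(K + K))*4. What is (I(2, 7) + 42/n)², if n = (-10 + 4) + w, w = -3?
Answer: 8836/441 ≈ 20.036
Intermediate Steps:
I(f, K) = 8 + 4*f/K (I(f, K) = 8 + ((f + f)/(K + K))*4 = 8 + ((2*f)/((2*K)))*4 = 8 + ((2*f)*(1/(2*K)))*4 = 8 + (f/K)*4 = 8 + 4*f/K)
n = -9 (n = (-10 + 4) - 3 = -6 - 3 = -9)
(I(2, 7) + 42/n)² = ((8 + 4*2/7) + 42/(-9))² = ((8 + 4*2*(⅐)) + 42*(-⅑))² = ((8 + 8/7) - 14/3)² = (64/7 - 14/3)² = (94/21)² = 8836/441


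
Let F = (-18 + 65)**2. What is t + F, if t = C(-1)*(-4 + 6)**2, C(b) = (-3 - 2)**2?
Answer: 2309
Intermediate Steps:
C(b) = 25 (C(b) = (-5)**2 = 25)
t = 100 (t = 25*(-4 + 6)**2 = 25*2**2 = 25*4 = 100)
F = 2209 (F = 47**2 = 2209)
t + F = 100 + 2209 = 2309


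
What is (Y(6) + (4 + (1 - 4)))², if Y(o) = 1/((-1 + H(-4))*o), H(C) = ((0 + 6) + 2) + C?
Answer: 361/324 ≈ 1.1142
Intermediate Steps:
H(C) = 8 + C (H(C) = (6 + 2) + C = 8 + C)
Y(o) = 1/(3*o) (Y(o) = 1/((-1 + (8 - 4))*o) = 1/((-1 + 4)*o) = 1/(3*o))
(Y(6) + (4 + (1 - 4)))² = ((⅓)/6 + (4 + (1 - 4)))² = ((⅓)*(⅙) + (4 - 3))² = (1/18 + 1)² = (19/18)² = 361/324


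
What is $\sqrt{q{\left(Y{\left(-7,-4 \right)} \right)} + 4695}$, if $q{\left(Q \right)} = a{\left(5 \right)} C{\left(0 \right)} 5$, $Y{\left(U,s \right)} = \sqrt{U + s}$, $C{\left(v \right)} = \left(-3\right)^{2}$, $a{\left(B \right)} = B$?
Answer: $2 \sqrt{1230} \approx 70.143$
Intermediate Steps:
$C{\left(v \right)} = 9$
$q{\left(Q \right)} = 225$ ($q{\left(Q \right)} = 5 \cdot 9 \cdot 5 = 45 \cdot 5 = 225$)
$\sqrt{q{\left(Y{\left(-7,-4 \right)} \right)} + 4695} = \sqrt{225 + 4695} = \sqrt{4920} = 2 \sqrt{1230}$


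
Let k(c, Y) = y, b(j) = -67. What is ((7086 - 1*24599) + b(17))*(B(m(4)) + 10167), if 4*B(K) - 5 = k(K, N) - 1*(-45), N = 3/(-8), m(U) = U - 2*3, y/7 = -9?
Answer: -178678725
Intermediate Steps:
y = -63 (y = 7*(-9) = -63)
m(U) = -6 + U (m(U) = U - 6 = -6 + U)
N = -3/8 (N = 3*(-⅛) = -3/8 ≈ -0.37500)
k(c, Y) = -63
B(K) = -13/4 (B(K) = 5/4 + (-63 - 1*(-45))/4 = 5/4 + (-63 + 45)/4 = 5/4 + (¼)*(-18) = 5/4 - 9/2 = -13/4)
((7086 - 1*24599) + b(17))*(B(m(4)) + 10167) = ((7086 - 1*24599) - 67)*(-13/4 + 10167) = ((7086 - 24599) - 67)*(40655/4) = (-17513 - 67)*(40655/4) = -17580*40655/4 = -178678725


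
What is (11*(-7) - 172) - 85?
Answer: -334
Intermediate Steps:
(11*(-7) - 172) - 85 = (-77 - 172) - 85 = -249 - 85 = -334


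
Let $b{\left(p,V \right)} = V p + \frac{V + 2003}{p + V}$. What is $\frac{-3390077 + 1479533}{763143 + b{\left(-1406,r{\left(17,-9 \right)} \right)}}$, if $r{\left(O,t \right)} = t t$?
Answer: $- \frac{2531470800}{860263441} \approx -2.9427$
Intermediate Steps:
$r{\left(O,t \right)} = t^{2}$
$b{\left(p,V \right)} = V p + \frac{2003 + V}{V + p}$
$\frac{-3390077 + 1479533}{763143 + b{\left(-1406,r{\left(17,-9 \right)} \right)}} = \frac{-3390077 + 1479533}{763143 + \frac{2003 + \left(-9\right)^{2} + \left(-9\right)^{2} \left(-1406\right)^{2} - 1406 \left(\left(-9\right)^{2}\right)^{2}}{\left(-9\right)^{2} - 1406}} = - \frac{1910544}{763143 + \frac{2003 + 81 + 81 \cdot 1976836 - 1406 \cdot 81^{2}}{81 - 1406}} = - \frac{1910544}{763143 + \frac{2003 + 81 + 160123716 - 9224766}{-1325}} = - \frac{1910544}{763143 - \frac{2003 + 81 + 160123716 - 9224766}{1325}} = - \frac{1910544}{763143 - \frac{150901034}{1325}} = - \frac{1910544}{\frac{860263441}{1325}} = \left(-1910544\right) \frac{1325}{860263441} = - \frac{2531470800}{860263441}$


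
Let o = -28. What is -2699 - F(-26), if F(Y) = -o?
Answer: -2727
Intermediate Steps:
F(Y) = 28 (F(Y) = -1*(-28) = 28)
-2699 - F(-26) = -2699 - 1*28 = -2699 - 28 = -2727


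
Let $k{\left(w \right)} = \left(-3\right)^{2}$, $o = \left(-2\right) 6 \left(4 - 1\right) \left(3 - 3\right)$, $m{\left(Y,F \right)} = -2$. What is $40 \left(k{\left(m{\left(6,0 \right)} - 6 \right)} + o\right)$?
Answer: $360$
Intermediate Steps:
$o = 0$ ($o = - 12 \cdot 3 \cdot 0 = \left(-12\right) 0 = 0$)
$k{\left(w \right)} = 9$
$40 \left(k{\left(m{\left(6,0 \right)} - 6 \right)} + o\right) = 40 \left(9 + 0\right) = 40 \cdot 9 = 360$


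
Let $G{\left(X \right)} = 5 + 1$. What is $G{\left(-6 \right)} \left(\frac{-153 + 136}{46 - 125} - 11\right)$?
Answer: $- \frac{5112}{79} \approx -64.709$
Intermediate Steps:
$G{\left(X \right)} = 6$
$G{\left(-6 \right)} \left(\frac{-153 + 136}{46 - 125} - 11\right) = 6 \left(\frac{-153 + 136}{46 - 125} - 11\right) = 6 \left(- \frac{17}{-79} - 11\right) = 6 \left(\left(-17\right) \left(- \frac{1}{79}\right) - 11\right) = 6 \left(\frac{17}{79} - 11\right) = 6 \left(- \frac{852}{79}\right) = - \frac{5112}{79}$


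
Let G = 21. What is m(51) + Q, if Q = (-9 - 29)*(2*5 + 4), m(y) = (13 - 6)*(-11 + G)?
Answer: -462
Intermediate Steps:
m(y) = 70 (m(y) = (13 - 6)*(-11 + 21) = 7*10 = 70)
Q = -532 (Q = -38*(10 + 4) = -38*14 = -532)
m(51) + Q = 70 - 532 = -462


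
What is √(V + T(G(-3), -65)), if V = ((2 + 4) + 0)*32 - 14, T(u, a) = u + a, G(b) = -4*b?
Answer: 5*√5 ≈ 11.180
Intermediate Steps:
T(u, a) = a + u
V = 178 (V = (6 + 0)*32 - 14 = 6*32 - 14 = 192 - 14 = 178)
√(V + T(G(-3), -65)) = √(178 + (-65 - 4*(-3))) = √(178 + (-65 + 12)) = √(178 - 53) = √125 = 5*√5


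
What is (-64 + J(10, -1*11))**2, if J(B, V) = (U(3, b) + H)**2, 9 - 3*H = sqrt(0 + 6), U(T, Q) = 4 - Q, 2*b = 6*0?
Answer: 3025/9 + 1204*sqrt(6)/9 ≈ 663.80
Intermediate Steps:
b = 0 (b = (6*0)/2 = (1/2)*0 = 0)
H = 3 - sqrt(6)/3 (H = 3 - sqrt(0 + 6)/3 = 3 - sqrt(6)/3 ≈ 2.1835)
J(B, V) = (7 - sqrt(6)/3)**2 (J(B, V) = ((4 - 1*0) + (3 - sqrt(6)/3))**2 = ((4 + 0) + (3 - sqrt(6)/3))**2 = (4 + (3 - sqrt(6)/3))**2 = (7 - sqrt(6)/3)**2)
(-64 + J(10, -1*11))**2 = (-64 + (21 - sqrt(6))**2/9)**2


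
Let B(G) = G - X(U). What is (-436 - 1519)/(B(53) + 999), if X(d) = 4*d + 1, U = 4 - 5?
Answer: -391/211 ≈ -1.8531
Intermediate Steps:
U = -1
X(d) = 1 + 4*d
B(G) = 3 + G (B(G) = G - (1 + 4*(-1)) = G - (1 - 4) = G - 1*(-3) = G + 3 = 3 + G)
(-436 - 1519)/(B(53) + 999) = (-436 - 1519)/((3 + 53) + 999) = -1955/(56 + 999) = -1955/1055 = -1955*1/1055 = -391/211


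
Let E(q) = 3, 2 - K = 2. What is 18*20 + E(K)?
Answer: 363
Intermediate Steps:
K = 0 (K = 2 - 1*2 = 2 - 2 = 0)
18*20 + E(K) = 18*20 + 3 = 360 + 3 = 363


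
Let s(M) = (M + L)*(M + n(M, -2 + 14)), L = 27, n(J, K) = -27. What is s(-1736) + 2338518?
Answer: 5351485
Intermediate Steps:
s(M) = (-27 + M)*(27 + M) (s(M) = (M + 27)*(M - 27) = (27 + M)*(-27 + M) = (-27 + M)*(27 + M))
s(-1736) + 2338518 = (-729 + (-1736)²) + 2338518 = (-729 + 3013696) + 2338518 = 3012967 + 2338518 = 5351485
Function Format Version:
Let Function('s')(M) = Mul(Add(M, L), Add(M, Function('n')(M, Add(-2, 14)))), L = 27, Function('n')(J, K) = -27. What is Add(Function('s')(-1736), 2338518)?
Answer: 5351485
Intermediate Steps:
Function('s')(M) = Mul(Add(-27, M), Add(27, M)) (Function('s')(M) = Mul(Add(M, 27), Add(M, -27)) = Mul(Add(27, M), Add(-27, M)) = Mul(Add(-27, M), Add(27, M)))
Add(Function('s')(-1736), 2338518) = Add(Add(-729, Pow(-1736, 2)), 2338518) = Add(Add(-729, 3013696), 2338518) = Add(3012967, 2338518) = 5351485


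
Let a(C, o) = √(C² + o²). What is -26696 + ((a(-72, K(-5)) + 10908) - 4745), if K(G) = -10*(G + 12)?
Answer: -20533 + 2*√2521 ≈ -20433.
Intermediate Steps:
K(G) = -120 - 10*G (K(G) = -10*(12 + G) = -120 - 10*G)
-26696 + ((a(-72, K(-5)) + 10908) - 4745) = -26696 + ((√((-72)² + (-120 - 10*(-5))²) + 10908) - 4745) = -26696 + ((√(5184 + (-120 + 50)²) + 10908) - 4745) = -26696 + ((√(5184 + (-70)²) + 10908) - 4745) = -26696 + ((√(5184 + 4900) + 10908) - 4745) = -26696 + ((√10084 + 10908) - 4745) = -26696 + ((2*√2521 + 10908) - 4745) = -26696 + ((10908 + 2*√2521) - 4745) = -26696 + (6163 + 2*√2521) = -20533 + 2*√2521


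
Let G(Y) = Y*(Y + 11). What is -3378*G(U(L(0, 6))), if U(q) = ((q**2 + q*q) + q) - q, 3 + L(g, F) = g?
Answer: -1763316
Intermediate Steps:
L(g, F) = -3 + g
U(q) = 2*q**2 (U(q) = ((q**2 + q**2) + q) - q = (2*q**2 + q) - q = (q + 2*q**2) - q = 2*q**2)
G(Y) = Y*(11 + Y)
-3378*G(U(L(0, 6))) = -3378*2*(-3 + 0)**2*(11 + 2*(-3 + 0)**2) = -3378*2*(-3)**2*(11 + 2*(-3)**2) = -3378*2*9*(11 + 2*9) = -60804*(11 + 18) = -60804*29 = -3378*522 = -1763316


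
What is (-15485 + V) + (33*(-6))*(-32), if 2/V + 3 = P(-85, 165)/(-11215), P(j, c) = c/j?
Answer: -2616493589/285966 ≈ -9149.7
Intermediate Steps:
V = -190655/285966 (V = 2/(-3 + (165/(-85))/(-11215)) = 2/(-3 + (165*(-1/85))*(-1/11215)) = 2/(-3 - 33/17*(-1/11215)) = 2/(-3 + 33/190655) = 2/(-571932/190655) = 2*(-190655/571932) = -190655/285966 ≈ -0.66671)
(-15485 + V) + (33*(-6))*(-32) = (-15485 - 190655/285966) + (33*(-6))*(-32) = -4428374165/285966 - 198*(-32) = -4428374165/285966 + 6336 = -2616493589/285966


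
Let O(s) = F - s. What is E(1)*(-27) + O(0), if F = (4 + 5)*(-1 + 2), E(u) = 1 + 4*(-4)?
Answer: 414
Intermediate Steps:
E(u) = -15 (E(u) = 1 - 16 = -15)
F = 9 (F = 9*1 = 9)
O(s) = 9 - s
E(1)*(-27) + O(0) = -15*(-27) + (9 - 1*0) = 405 + (9 + 0) = 405 + 9 = 414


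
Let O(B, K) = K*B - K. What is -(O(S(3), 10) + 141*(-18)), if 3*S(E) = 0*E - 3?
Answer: 2558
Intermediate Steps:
S(E) = -1 (S(E) = (0*E - 3)/3 = (0 - 3)/3 = (⅓)*(-3) = -1)
O(B, K) = -K + B*K (O(B, K) = B*K - K = -K + B*K)
-(O(S(3), 10) + 141*(-18)) = -(10*(-1 - 1) + 141*(-18)) = -(10*(-2) - 2538) = -(-20 - 2538) = -1*(-2558) = 2558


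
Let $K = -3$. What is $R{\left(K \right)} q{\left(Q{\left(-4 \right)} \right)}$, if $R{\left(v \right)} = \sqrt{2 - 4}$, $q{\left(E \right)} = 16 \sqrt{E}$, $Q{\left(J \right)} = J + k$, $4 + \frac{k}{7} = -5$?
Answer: $- 16 \sqrt{134} \approx -185.21$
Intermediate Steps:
$k = -63$ ($k = -28 + 7 \left(-5\right) = -28 - 35 = -63$)
$Q{\left(J \right)} = -63 + J$ ($Q{\left(J \right)} = J - 63 = -63 + J$)
$R{\left(v \right)} = i \sqrt{2}$ ($R{\left(v \right)} = \sqrt{-2} = i \sqrt{2}$)
$R{\left(K \right)} q{\left(Q{\left(-4 \right)} \right)} = i \sqrt{2} \cdot 16 \sqrt{-63 - 4} = i \sqrt{2} \cdot 16 \sqrt{-67} = i \sqrt{2} \cdot 16 i \sqrt{67} = - 16 \sqrt{134}$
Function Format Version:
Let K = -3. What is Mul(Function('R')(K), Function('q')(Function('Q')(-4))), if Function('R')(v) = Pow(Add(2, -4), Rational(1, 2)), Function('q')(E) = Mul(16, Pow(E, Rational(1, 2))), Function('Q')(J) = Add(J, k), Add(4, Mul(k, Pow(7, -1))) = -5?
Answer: Mul(-16, Pow(134, Rational(1, 2))) ≈ -185.21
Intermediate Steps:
k = -63 (k = Add(-28, Mul(7, -5)) = Add(-28, -35) = -63)
Function('Q')(J) = Add(-63, J) (Function('Q')(J) = Add(J, -63) = Add(-63, J))
Function('R')(v) = Mul(I, Pow(2, Rational(1, 2))) (Function('R')(v) = Pow(-2, Rational(1, 2)) = Mul(I, Pow(2, Rational(1, 2))))
Mul(Function('R')(K), Function('q')(Function('Q')(-4))) = Mul(Mul(I, Pow(2, Rational(1, 2))), Mul(16, Pow(Add(-63, -4), Rational(1, 2)))) = Mul(Mul(I, Pow(2, Rational(1, 2))), Mul(16, Pow(-67, Rational(1, 2)))) = Mul(Mul(I, Pow(2, Rational(1, 2))), Mul(16, Mul(I, Pow(67, Rational(1, 2))))) = Mul(Mul(I, Pow(2, Rational(1, 2))), Mul(16, I, Pow(67, Rational(1, 2)))) = Mul(-16, Pow(134, Rational(1, 2)))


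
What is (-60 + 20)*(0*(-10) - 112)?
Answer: 4480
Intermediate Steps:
(-60 + 20)*(0*(-10) - 112) = -40*(0 - 112) = -40*(-112) = 4480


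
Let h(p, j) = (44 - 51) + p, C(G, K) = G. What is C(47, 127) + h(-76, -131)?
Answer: -36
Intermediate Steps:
h(p, j) = -7 + p
C(47, 127) + h(-76, -131) = 47 + (-7 - 76) = 47 - 83 = -36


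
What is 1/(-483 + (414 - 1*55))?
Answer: -1/124 ≈ -0.0080645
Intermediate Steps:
1/(-483 + (414 - 1*55)) = 1/(-483 + (414 - 55)) = 1/(-483 + 359) = 1/(-124) = -1/124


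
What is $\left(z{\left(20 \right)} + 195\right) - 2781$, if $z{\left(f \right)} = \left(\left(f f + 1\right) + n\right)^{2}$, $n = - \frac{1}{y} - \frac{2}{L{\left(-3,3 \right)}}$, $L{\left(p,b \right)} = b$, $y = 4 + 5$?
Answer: $\frac{12764938}{81} \approx 1.5759 \cdot 10^{5}$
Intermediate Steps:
$y = 9$
$n = - \frac{7}{9}$ ($n = - \frac{1}{9} - \frac{2}{3} = - \frac{7}{9} \approx -0.77778$)
$z{\left(f \right)} = \left(\frac{2}{9} + f^{2}\right)^{2}$ ($z{\left(f \right)} = \left(\left(f f + 1\right) - \frac{7}{9}\right)^{2} = \left(\left(f^{2} + 1\right) - \frac{7}{9}\right)^{2} = \left(\left(1 + f^{2}\right) - \frac{7}{9}\right)^{2} = \left(\frac{2}{9} + f^{2}\right)^{2}$)
$\left(z{\left(20 \right)} + 195\right) - 2781 = \left(\frac{\left(2 + 9 \cdot 20^{2}\right)^{2}}{81} + 195\right) - 2781 = \left(\frac{\left(2 + 9 \cdot 400\right)^{2}}{81} + 195\right) - 2781 = \left(\frac{\left(2 + 3600\right)^{2}}{81} + 195\right) - 2781 = \left(\frac{3602^{2}}{81} + 195\right) - 2781 = \left(\frac{1}{81} \cdot 12974404 + 195\right) - 2781 = \left(\frac{12974404}{81} + 195\right) - 2781 = \frac{12990199}{81} - 2781 = \frac{12764938}{81}$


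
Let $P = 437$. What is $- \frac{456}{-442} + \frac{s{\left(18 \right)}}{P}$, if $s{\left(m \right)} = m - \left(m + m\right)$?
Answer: $\frac{95658}{96577} \approx 0.99048$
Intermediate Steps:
$s{\left(m \right)} = - m$ ($s{\left(m \right)} = m - 2 m = - m$)
$- \frac{456}{-442} + \frac{s{\left(18 \right)}}{P} = - \frac{456}{-442} + \frac{\left(-1\right) 18}{437} = \left(-456\right) \left(- \frac{1}{442}\right) - \frac{18}{437} = \frac{228}{221} - \frac{18}{437} = \frac{95658}{96577}$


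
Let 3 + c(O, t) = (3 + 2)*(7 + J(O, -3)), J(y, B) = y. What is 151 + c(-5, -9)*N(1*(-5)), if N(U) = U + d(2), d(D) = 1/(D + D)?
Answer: 471/4 ≈ 117.75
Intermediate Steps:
d(D) = 1/(2*D)
N(U) = ¼ + U (N(U) = U + (½)/2 = U + (½)*(½) = U + ¼ = ¼ + U)
c(O, t) = 32 + 5*O (c(O, t) = -3 + (3 + 2)*(7 + O) = -3 + 5*(7 + O) = -3 + (35 + 5*O) = 32 + 5*O)
151 + c(-5, -9)*N(1*(-5)) = 151 + (32 + 5*(-5))*(¼ + 1*(-5)) = 151 + (32 - 25)*(¼ - 5) = 151 + 7*(-19/4) = 151 - 133/4 = 471/4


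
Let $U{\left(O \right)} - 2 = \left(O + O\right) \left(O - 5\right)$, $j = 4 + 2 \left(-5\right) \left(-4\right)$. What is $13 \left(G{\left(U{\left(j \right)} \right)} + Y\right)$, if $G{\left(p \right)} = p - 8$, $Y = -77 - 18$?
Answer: $43303$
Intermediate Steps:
$Y = -95$
$j = 44$ ($j = 4 - -40 = 4 + 40 = 44$)
$U{\left(O \right)} = 2 + 2 O \left(-5 + O\right)$ ($U{\left(O \right)} = 2 + \left(O + O\right) \left(O - 5\right) = 2 + 2 O \left(-5 + O\right)$)
$G{\left(p \right)} = -8 + p$
$13 \left(G{\left(U{\left(j \right)} \right)} + Y\right) = 13 \left(\left(-8 + \left(2 - 440 + 2 \cdot 44^{2}\right)\right) - 95\right) = 13 \left(\left(-8 + \left(2 - 440 + 2 \cdot 1936\right)\right) - 95\right) = 13 \left(\left(-8 + \left(2 - 440 + 3872\right)\right) - 95\right) = 13 \left(\left(-8 + 3434\right) - 95\right) = 13 \left(3426 - 95\right) = 13 \cdot 3331 = 43303$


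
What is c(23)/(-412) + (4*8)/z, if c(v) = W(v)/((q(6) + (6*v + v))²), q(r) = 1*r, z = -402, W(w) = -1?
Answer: -183844087/2309543868 ≈ -0.079602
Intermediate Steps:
q(r) = r
c(v) = -1/(6 + 7*v)² (c(v) = -1/((6 + (6*v + v))²) = -1/((6 + 7*v)²) = -1/(6 + 7*v)²)
c(23)/(-412) + (4*8)/z = -1/(6 + 7*23)²/(-412) + (4*8)/(-402) = -1/(6 + 161)²*(-1/412) + 32*(-1/402) = -1/167²*(-1/412) - 16/201 = -1*1/27889*(-1/412) - 16/201 = -1/27889*(-1/412) - 16/201 = 1/11490268 - 16/201 = -183844087/2309543868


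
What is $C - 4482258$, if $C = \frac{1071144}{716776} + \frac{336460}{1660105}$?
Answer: $- \frac{133338543898453469}{29748085537} \approx -4.4823 \cdot 10^{6}$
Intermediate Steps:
$C = \frac{50484449077}{29748085537}$ ($C = 1071144 \cdot \frac{1}{716776} + 336460 \cdot \frac{1}{1660105} = \frac{133893}{89597} + \frac{67292}{332021} = \frac{50484449077}{29748085537} \approx 1.6971$)
$C - 4482258 = \frac{50484449077}{29748085537} - 4482258 = - \frac{133338543898453469}{29748085537}$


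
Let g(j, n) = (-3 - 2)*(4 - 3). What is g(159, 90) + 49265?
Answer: 49260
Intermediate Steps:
g(j, n) = -5 (g(j, n) = -5*1 = -5)
g(159, 90) + 49265 = -5 + 49265 = 49260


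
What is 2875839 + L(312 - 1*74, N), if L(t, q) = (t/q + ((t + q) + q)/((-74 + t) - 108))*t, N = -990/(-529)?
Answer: 1522495019809/523710 ≈ 2.9071e+6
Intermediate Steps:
N = 990/529 (N = -990*(-1/529) = 990/529 ≈ 1.8715)
L(t, q) = t*(t/q + (t + 2*q)/(-182 + t)) (L(t, q) = (t/q + ((q + t) + q)/(-182 + t))*t = (t/q + (t + 2*q)/(-182 + t))*t = t*(t/q + (t + 2*q)/(-182 + t)))
2875839 + L(312 - 1*74, N) = 2875839 + (312 - 1*74)*((312 - 1*74)**2 - 182*(312 - 1*74) + 2*(990/529)**2 + 990*(312 - 1*74)/529)/((990/529)*(-182 + (312 - 1*74))) = 2875839 + (312 - 74)*(529/990)*((312 - 74)**2 - 182*(312 - 74) + 2*(980100/279841) + 990*(312 - 74)/529)/(-182 + (312 - 74)) = 2875839 + 238*(529/990)*(238**2 - 182*238 + 1960200/279841 + (990/529)*238)/(-182 + 238) = 2875839 + 238*(529/990)*(56644 - 43316 + 1960200/279841 + 235620/529)/56 = 2875839 + 238*(529/990)*(1/56)*(3856324028/279841) = 2875839 + 16389377119/523710 = 1522495019809/523710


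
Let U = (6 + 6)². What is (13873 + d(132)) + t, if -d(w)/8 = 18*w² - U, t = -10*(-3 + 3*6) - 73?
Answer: -2494254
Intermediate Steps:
t = -223 (t = -10*(-3 + 18) - 73 = -10*15 - 73 = -150 - 73 = -223)
U = 144 (U = 12² = 144)
d(w) = 1152 - 144*w² (d(w) = -8*(18*w² - 1*144) = -8*(18*w² - 144) = -8*(-144 + 18*w²) = 1152 - 144*w²)
(13873 + d(132)) + t = (13873 + (1152 - 144*132²)) - 223 = (13873 + (1152 - 144*17424)) - 223 = (13873 + (1152 - 2509056)) - 223 = (13873 - 2507904) - 223 = -2494031 - 223 = -2494254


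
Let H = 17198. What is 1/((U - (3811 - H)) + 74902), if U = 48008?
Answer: 1/136297 ≈ 7.3369e-6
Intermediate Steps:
1/((U - (3811 - H)) + 74902) = 1/((48008 - (3811 - 1*17198)) + 74902) = 1/((48008 - (3811 - 17198)) + 74902) = 1/((48008 - 1*(-13387)) + 74902) = 1/((48008 + 13387) + 74902) = 1/(61395 + 74902) = 1/136297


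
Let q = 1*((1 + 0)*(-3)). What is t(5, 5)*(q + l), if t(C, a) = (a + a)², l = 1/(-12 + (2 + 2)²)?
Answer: -275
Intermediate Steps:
l = ¼ (l = 1/(-12 + 4²) = 1/(-12 + 16) = 1/4 = ¼ ≈ 0.25000)
q = -3 (q = 1*(1*(-3)) = 1*(-3) = -3)
t(C, a) = 4*a² (t(C, a) = (2*a)² = 4*a²)
t(5, 5)*(q + l) = (4*5²)*(-3 + ¼) = (4*25)*(-11/4) = 100*(-11/4) = -275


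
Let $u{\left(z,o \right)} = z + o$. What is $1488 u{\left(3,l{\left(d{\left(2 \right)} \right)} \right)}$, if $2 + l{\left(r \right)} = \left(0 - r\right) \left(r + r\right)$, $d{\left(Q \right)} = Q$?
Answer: $-10416$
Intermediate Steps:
$l{\left(r \right)} = -2 - 2 r^{2}$ ($l{\left(r \right)} = -2 + \left(0 - r\right) \left(r + r\right) = -2 + - r 2 r = -2 - 2 r^{2}$)
$u{\left(z,o \right)} = o + z$
$1488 u{\left(3,l{\left(d{\left(2 \right)} \right)} \right)} = 1488 \left(\left(-2 - 2 \cdot 2^{2}\right) + 3\right) = 1488 \left(\left(-2 - 8\right) + 3\right) = 1488 \left(-10 + 3\right) = 1488 \left(-7\right) = -10416$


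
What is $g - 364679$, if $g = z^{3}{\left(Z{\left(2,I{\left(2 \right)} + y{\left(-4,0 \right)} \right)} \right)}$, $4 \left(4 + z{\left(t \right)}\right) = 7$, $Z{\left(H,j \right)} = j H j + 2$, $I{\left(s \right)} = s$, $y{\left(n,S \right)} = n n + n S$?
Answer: $- \frac{23340185}{64} \approx -3.6469 \cdot 10^{5}$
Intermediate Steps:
$y{\left(n,S \right)} = n^{2} + S n$
$Z{\left(H,j \right)} = 2 + H j^{2}$ ($Z{\left(H,j \right)} = H j j + 2 = H j^{2} + 2 = 2 + H j^{2}$)
$z{\left(t \right)} = - \frac{9}{4}$ ($z{\left(t \right)} = -4 + \frac{1}{4} \cdot 7 = -4 + \frac{7}{4} = - \frac{9}{4}$)
$g = - \frac{729}{64}$ ($g = \left(- \frac{9}{4}\right)^{3} = - \frac{729}{64} \approx -11.391$)
$g - 364679 = - \frac{729}{64} - 364679 = - \frac{23340185}{64}$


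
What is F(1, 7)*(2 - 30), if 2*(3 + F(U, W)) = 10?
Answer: -56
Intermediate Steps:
F(U, W) = 2 (F(U, W) = -3 + (½)*10 = -3 + 5 = 2)
F(1, 7)*(2 - 30) = 2*(2 - 30) = 2*(-28) = -56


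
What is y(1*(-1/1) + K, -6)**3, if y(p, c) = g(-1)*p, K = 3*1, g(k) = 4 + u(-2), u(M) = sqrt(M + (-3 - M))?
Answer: 224 + 360*I*sqrt(3) ≈ 224.0 + 623.54*I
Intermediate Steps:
u(M) = I*sqrt(3) (u(M) = sqrt(-3) = I*sqrt(3))
g(k) = 4 + I*sqrt(3)
K = 3
y(p, c) = p*(4 + I*sqrt(3)) (y(p, c) = (4 + I*sqrt(3))*p = p*(4 + I*sqrt(3)))
y(1*(-1/1) + K, -6)**3 = ((1*(-1/1) + 3)*(4 + I*sqrt(3)))**3 = ((1*(-1*1) + 3)*(4 + I*sqrt(3)))**3 = ((1*(-1) + 3)*(4 + I*sqrt(3)))**3 = ((-1 + 3)*(4 + I*sqrt(3)))**3 = (2*(4 + I*sqrt(3)))**3 = (8 + 2*I*sqrt(3))**3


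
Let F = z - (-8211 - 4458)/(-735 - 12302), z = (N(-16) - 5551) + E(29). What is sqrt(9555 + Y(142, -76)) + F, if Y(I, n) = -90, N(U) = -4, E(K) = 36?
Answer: -71963872/13037 + sqrt(9465) ≈ -5422.7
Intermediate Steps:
z = -5519 (z = (-4 - 5551) + 36 = -5555 + 36 = -5519)
F = -71963872/13037 (F = -5519 - (-8211 - 4458)/(-735 - 12302) = -5519 - (-12669)/(-13037) = -5519 - (-12669)*(-1)/13037 = -5519 - 1*12669/13037 = -5519 - 12669/13037 = -71963872/13037 ≈ -5520.0)
sqrt(9555 + Y(142, -76)) + F = sqrt(9555 - 90) - 71963872/13037 = sqrt(9465) - 71963872/13037 = -71963872/13037 + sqrt(9465)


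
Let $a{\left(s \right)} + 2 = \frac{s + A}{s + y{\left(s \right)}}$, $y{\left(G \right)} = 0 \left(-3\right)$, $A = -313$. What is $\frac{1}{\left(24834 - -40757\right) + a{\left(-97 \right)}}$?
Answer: $\frac{97}{6362543} \approx 1.5245 \cdot 10^{-5}$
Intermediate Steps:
$y{\left(G \right)} = 0$
$a{\left(s \right)} = -2 + \frac{-313 + s}{s}$ ($a{\left(s \right)} = -2 + \frac{s - 313}{s + 0} = -2 + \frac{-313 + s}{s}$)
$\frac{1}{\left(24834 - -40757\right) + a{\left(-97 \right)}} = \frac{1}{\left(24834 - -40757\right) + \frac{-313 - -97}{-97}} = \frac{1}{\left(24834 + 40757\right) - \frac{-313 + 97}{97}} = \frac{1}{65591 - - \frac{216}{97}} = \frac{1}{65591 + \frac{216}{97}} = \frac{1}{\frac{6362543}{97}} = \frac{97}{6362543}$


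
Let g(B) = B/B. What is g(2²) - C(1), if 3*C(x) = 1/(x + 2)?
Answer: 8/9 ≈ 0.88889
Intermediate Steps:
C(x) = 1/(3*(2 + x)) (C(x) = 1/(3*(x + 2)) = 1/(3*(2 + x)))
g(B) = 1
g(2²) - C(1) = 1 - 1/(3*(2 + 1)) = 1 - 1/(3*3) = 1 - 1*⅑ = 1 - ⅑ = 8/9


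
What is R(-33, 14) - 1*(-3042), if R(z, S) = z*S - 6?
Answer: 2574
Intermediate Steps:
R(z, S) = -6 + S*z (R(z, S) = S*z - 6 = -6 + S*z)
R(-33, 14) - 1*(-3042) = (-6 + 14*(-33)) - 1*(-3042) = (-6 - 462) + 3042 = -468 + 3042 = 2574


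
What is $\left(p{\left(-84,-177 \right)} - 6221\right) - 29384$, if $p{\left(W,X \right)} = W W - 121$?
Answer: $-28670$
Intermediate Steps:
$p{\left(W,X \right)} = -121 + W^{2}$ ($p{\left(W,X \right)} = W^{2} - 121 = -121 + W^{2}$)
$\left(p{\left(-84,-177 \right)} - 6221\right) - 29384 = \left(\left(-121 + \left(-84\right)^{2}\right) - 6221\right) - 29384 = \left(\left(-121 + 7056\right) - 6221\right) - 29384 = \left(6935 - 6221\right) - 29384 = 714 - 29384 = -28670$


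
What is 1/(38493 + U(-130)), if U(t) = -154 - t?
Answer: 1/38469 ≈ 2.5995e-5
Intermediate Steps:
1/(38493 + U(-130)) = 1/(38493 + (-154 - 1*(-130))) = 1/(38493 + (-154 + 130)) = 1/(38493 - 24) = 1/38469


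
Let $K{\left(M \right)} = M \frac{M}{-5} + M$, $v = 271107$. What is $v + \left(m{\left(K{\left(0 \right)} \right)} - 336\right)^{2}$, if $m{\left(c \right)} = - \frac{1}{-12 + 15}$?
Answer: $\frac{3458044}{9} \approx 3.8423 \cdot 10^{5}$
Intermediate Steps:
$K{\left(M \right)} = M - \frac{M^{2}}{5}$ ($K{\left(M \right)} = M M \left(- \frac{1}{5}\right) + M = M \left(- \frac{M}{5}\right) + M = - \frac{M^{2}}{5} + M = M - \frac{M^{2}}{5}$)
$m{\left(c \right)} = - \frac{1}{3}$
$v + \left(m{\left(K{\left(0 \right)} \right)} - 336\right)^{2} = 271107 + \left(- \frac{1}{3} - 336\right)^{2} = 271107 + \left(- \frac{1009}{3}\right)^{2} = 271107 + \frac{1018081}{9} = \frac{3458044}{9}$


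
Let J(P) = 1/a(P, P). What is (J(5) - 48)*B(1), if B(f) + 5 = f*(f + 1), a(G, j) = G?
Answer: 717/5 ≈ 143.40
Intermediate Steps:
B(f) = -5 + f*(1 + f) (B(f) = -5 + f*(f + 1) = -5 + f*(1 + f))
J(P) = 1/P
(J(5) - 48)*B(1) = (1/5 - 48)*(-5 + 1 + 1**2) = (1/5 - 48)*(-5 + 1 + 1) = -239/5*(-3) = 717/5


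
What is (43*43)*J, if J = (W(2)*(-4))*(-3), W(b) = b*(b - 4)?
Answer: -88752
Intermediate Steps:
W(b) = b*(-4 + b)
J = -48 (J = ((2*(-4 + 2))*(-4))*(-3) = ((2*(-2))*(-4))*(-3) = -4*(-4)*(-3) = 16*(-3) = -48)
(43*43)*J = (43*43)*(-48) = 1849*(-48) = -88752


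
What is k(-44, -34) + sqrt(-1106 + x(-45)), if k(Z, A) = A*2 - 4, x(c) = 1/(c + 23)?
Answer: -72 + I*sqrt(535326)/22 ≈ -72.0 + 33.257*I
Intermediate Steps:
x(c) = 1/(23 + c)
k(Z, A) = -4 + 2*A (k(Z, A) = 2*A - 4 = -4 + 2*A)
k(-44, -34) + sqrt(-1106 + x(-45)) = (-4 + 2*(-34)) + sqrt(-1106 + 1/(23 - 45)) = (-4 - 68) + sqrt(-1106 + 1/(-22)) = -72 + sqrt(-1106 - 1/22) = -72 + sqrt(-24333/22) = -72 + I*sqrt(535326)/22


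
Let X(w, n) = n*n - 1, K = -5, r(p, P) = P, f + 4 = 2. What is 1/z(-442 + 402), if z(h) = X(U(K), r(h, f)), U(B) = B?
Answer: ⅓ ≈ 0.33333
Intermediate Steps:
f = -2 (f = -4 + 2 = -2)
X(w, n) = -1 + n² (X(w, n) = n² - 1 = -1 + n²)
z(h) = 3 (z(h) = -1 + (-2)² = -1 + 4 = 3)
1/z(-442 + 402) = 1/3 = ⅓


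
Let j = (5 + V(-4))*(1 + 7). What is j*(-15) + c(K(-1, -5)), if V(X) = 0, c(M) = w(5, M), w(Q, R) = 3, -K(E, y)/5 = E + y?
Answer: -597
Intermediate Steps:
K(E, y) = -5*E - 5*y (K(E, y) = -5*(E + y) = -5*E - 5*y)
c(M) = 3
j = 40 (j = (5 + 0)*(1 + 7) = 5*8 = 40)
j*(-15) + c(K(-1, -5)) = 40*(-15) + 3 = -600 + 3 = -597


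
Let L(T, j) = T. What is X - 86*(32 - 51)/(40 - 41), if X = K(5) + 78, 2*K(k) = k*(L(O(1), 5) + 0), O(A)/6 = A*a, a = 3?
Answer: -1511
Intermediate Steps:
O(A) = 18*A (O(A) = 6*(A*3) = 6*(3*A) = 18*A)
K(k) = 9*k (K(k) = (k*(18*1 + 0))/2 = (k*(18 + 0))/2 = (k*18)/2 = (18*k)/2 = 9*k)
X = 123 (X = 9*5 + 78 = 45 + 78 = 123)
X - 86*(32 - 51)/(40 - 41) = 123 - 86*(32 - 51)/(40 - 41) = 123 - (-1634)/(-1) = 123 - (-1634)*(-1) = 123 - 86*19 = 123 - 1634 = -1511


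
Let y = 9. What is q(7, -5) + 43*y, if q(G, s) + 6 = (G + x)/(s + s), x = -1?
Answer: 1902/5 ≈ 380.40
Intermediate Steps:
q(G, s) = -6 + (-1 + G)/(2*s) (q(G, s) = -6 + (G - 1)/(s + s) = -6 + (-1 + G)/((2*s)) = -6 + (-1 + G)*(1/(2*s)) = -6 + (-1 + G)/(2*s))
q(7, -5) + 43*y = (½)*(-1 + 7 - 12*(-5))/(-5) + 43*9 = (½)*(-⅕)*(-1 + 7 + 60) + 387 = (½)*(-⅕)*66 + 387 = -33/5 + 387 = 1902/5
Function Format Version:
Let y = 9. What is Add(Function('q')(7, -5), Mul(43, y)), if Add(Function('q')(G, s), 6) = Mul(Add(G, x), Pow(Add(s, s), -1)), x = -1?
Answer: Rational(1902, 5) ≈ 380.40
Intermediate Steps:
Function('q')(G, s) = Add(-6, Mul(Rational(1, 2), Pow(s, -1), Add(-1, G))) (Function('q')(G, s) = Add(-6, Mul(Add(G, -1), Pow(Add(s, s), -1))) = Add(-6, Mul(Add(-1, G), Pow(Mul(2, s), -1))) = Add(-6, Mul(Add(-1, G), Mul(Rational(1, 2), Pow(s, -1)))) = Add(-6, Mul(Rational(1, 2), Pow(s, -1), Add(-1, G))))
Add(Function('q')(7, -5), Mul(43, y)) = Add(Mul(Rational(1, 2), Pow(-5, -1), Add(-1, 7, Mul(-12, -5))), Mul(43, 9)) = Add(Mul(Rational(1, 2), Rational(-1, 5), Add(-1, 7, 60)), 387) = Add(Mul(Rational(1, 2), Rational(-1, 5), 66), 387) = Add(Rational(-33, 5), 387) = Rational(1902, 5)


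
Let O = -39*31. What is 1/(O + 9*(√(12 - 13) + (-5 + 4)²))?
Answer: -400/480027 - I/160009 ≈ -0.00083329 - 6.2496e-6*I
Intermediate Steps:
O = -1209
1/(O + 9*(√(12 - 13) + (-5 + 4)²)) = 1/(-1209 + 9*(√(12 - 13) + (-5 + 4)²)) = 1/(-1209 + 9*(√(-1) + (-1)²)) = 1/(-1209 + 9*(I + 1)) = 1/(-1209 + 9*(1 + I)) = 1/(-1209 + (9 + 9*I)) = 1/(-1200 + 9*I) = (-1200 - 9*I)/1440081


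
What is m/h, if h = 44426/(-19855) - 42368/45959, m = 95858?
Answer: -6247996675415/205927941 ≈ -30341.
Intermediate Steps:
h = -2882991174/912515945 (h = 44426*(-1/19855) - 42368*1/45959 = -44426/19855 - 42368/45959 = -2882991174/912515945 ≈ -3.1594)
m/h = 95858/(-2882991174/912515945) = 95858*(-912515945/2882991174) = -6247996675415/205927941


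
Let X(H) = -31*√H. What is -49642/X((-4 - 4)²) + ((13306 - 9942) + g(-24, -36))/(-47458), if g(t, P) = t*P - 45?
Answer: 588718163/2942396 ≈ 200.08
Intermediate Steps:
g(t, P) = -45 + P*t (g(t, P) = P*t - 45 = -45 + P*t)
-49642/X((-4 - 4)²) + ((13306 - 9942) + g(-24, -36))/(-47458) = -49642/((-31*√((-4 - 4)²))) + ((13306 - 9942) + (-45 - 36*(-24)))/(-47458) = -49642/((-31*√((-8)²))) + (3364 + (-45 + 864))*(-1/47458) = -49642/((-31*√64)) + (3364 + 819)*(-1/47458) = -49642/((-31*8)) + 4183*(-1/47458) = -49642/(-248) - 4183/47458 = -49642*(-1/248) - 4183/47458 = 24821/124 - 4183/47458 = 588718163/2942396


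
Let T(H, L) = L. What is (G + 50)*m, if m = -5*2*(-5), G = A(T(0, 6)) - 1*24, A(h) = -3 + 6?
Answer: 1450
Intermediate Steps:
A(h) = 3
G = -21 (G = 3 - 1*24 = 3 - 24 = -21)
m = 50 (m = -10*(-5) = 50)
(G + 50)*m = (-21 + 50)*50 = 29*50 = 1450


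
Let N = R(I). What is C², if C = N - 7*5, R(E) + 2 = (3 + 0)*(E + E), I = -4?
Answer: 3721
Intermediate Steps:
R(E) = -2 + 6*E (R(E) = -2 + (3 + 0)*(E + E) = -2 + 3*(2*E) = -2 + 6*E)
N = -26 (N = -2 + 6*(-4) = -2 - 24 = -26)
C = -61 (C = -26 - 7*5 = -26 - 35 = -61)
C² = (-61)² = 3721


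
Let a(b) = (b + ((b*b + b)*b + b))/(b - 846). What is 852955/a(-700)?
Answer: 5733341/1489180 ≈ 3.8500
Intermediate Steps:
a(b) = (2*b + b*(b + b**2))/(-846 + b) (a(b) = (b + ((b**2 + b)*b + b))/(-846 + b) = (b + ((b + b**2)*b + b))/(-846 + b) = (b + (b*(b + b**2) + b))/(-846 + b) = (b + (b + b*(b + b**2)))/(-846 + b) = (2*b + b*(b + b**2))/(-846 + b))
852955/a(-700) = 852955/((-700*(2 - 700 + (-700)**2)/(-846 - 700))) = 852955/((-700*(2 - 700 + 490000)/(-1546))) = 852955/((-700*(-1/1546)*489302)) = 852955/(171255700/773) = 852955*(773/171255700) = 5733341/1489180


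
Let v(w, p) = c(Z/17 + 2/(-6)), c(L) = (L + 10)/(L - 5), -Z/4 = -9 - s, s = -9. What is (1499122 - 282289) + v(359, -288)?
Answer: 19469299/16 ≈ 1.2168e+6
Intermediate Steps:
Z = 0 (Z = -4*(-9 - 1*(-9)) = -4*(-9 + 9) = -4*0 = 0)
c(L) = (10 + L)/(-5 + L)
v(w, p) = -29/16 (v(w, p) = (10 + (0/17 + 2/(-6)))/(-5 + (0/17 + 2/(-6))) = (10 + (0*(1/17) + 2*(-1/6)))/(-5 + (0*(1/17) + 2*(-1/6))) = (10 + (0 - 1/3))/(-5 + (0 - 1/3)) = (10 - 1/3)/(-5 - 1/3) = (29/3)/(-16/3) = -3/16*29/3 = -29/16)
(1499122 - 282289) + v(359, -288) = (1499122 - 282289) - 29/16 = 1216833 - 29/16 = 19469299/16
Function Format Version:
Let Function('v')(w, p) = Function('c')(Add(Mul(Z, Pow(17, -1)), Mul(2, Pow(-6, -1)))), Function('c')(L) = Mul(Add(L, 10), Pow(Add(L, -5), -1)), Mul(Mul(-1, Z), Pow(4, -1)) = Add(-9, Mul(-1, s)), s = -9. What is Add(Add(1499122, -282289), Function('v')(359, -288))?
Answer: Rational(19469299, 16) ≈ 1.2168e+6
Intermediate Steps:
Z = 0 (Z = Mul(-4, Add(-9, Mul(-1, -9))) = Mul(-4, Add(-9, 9)) = Mul(-4, 0) = 0)
Function('c')(L) = Mul(Pow(Add(-5, L), -1), Add(10, L)) (Function('c')(L) = Mul(Add(10, L), Pow(Add(-5, L), -1)) = Mul(Pow(Add(-5, L), -1), Add(10, L)))
Function('v')(w, p) = Rational(-29, 16) (Function('v')(w, p) = Mul(Pow(Add(-5, Add(Mul(0, Pow(17, -1)), Mul(2, Pow(-6, -1)))), -1), Add(10, Add(Mul(0, Pow(17, -1)), Mul(2, Pow(-6, -1))))) = Mul(Pow(Add(-5, Add(Mul(0, Rational(1, 17)), Mul(2, Rational(-1, 6)))), -1), Add(10, Add(Mul(0, Rational(1, 17)), Mul(2, Rational(-1, 6))))) = Mul(Pow(Add(-5, Add(0, Rational(-1, 3))), -1), Add(10, Add(0, Rational(-1, 3)))) = Mul(Pow(Add(-5, Rational(-1, 3)), -1), Add(10, Rational(-1, 3))) = Mul(Pow(Rational(-16, 3), -1), Rational(29, 3)) = Mul(Rational(-3, 16), Rational(29, 3)) = Rational(-29, 16))
Add(Add(1499122, -282289), Function('v')(359, -288)) = Add(Add(1499122, -282289), Rational(-29, 16)) = Add(1216833, Rational(-29, 16)) = Rational(19469299, 16)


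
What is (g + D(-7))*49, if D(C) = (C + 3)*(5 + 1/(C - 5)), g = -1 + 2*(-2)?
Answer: -3626/3 ≈ -1208.7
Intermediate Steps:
g = -5 (g = -1 - 4 = -5)
D(C) = (3 + C)*(5 + 1/(-5 + C))
(g + D(-7))*49 = (-5 + (-72 - 9*(-7) + 5*(-7)²)/(-5 - 7))*49 = (-5 + (-72 + 63 + 5*49)/(-12))*49 = (-5 - (-72 + 63 + 245)/12)*49 = (-5 - 1/12*236)*49 = (-5 - 59/3)*49 = -74/3*49 = -3626/3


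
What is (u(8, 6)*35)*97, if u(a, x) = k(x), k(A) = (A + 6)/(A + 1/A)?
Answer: 244440/37 ≈ 6606.5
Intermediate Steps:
k(A) = (6 + A)/(A + 1/A)
u(a, x) = x*(6 + x)/(1 + x²)
(u(8, 6)*35)*97 = ((6*(6 + 6)/(1 + 6²))*35)*97 = ((6*12/(1 + 36))*35)*97 = ((6*12/37)*35)*97 = ((6*(1/37)*12)*35)*97 = ((72/37)*35)*97 = (2520/37)*97 = 244440/37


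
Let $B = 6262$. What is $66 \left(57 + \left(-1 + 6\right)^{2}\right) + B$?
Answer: $11674$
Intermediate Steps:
$66 \left(57 + \left(-1 + 6\right)^{2}\right) + B = 66 \left(57 + \left(-1 + 6\right)^{2}\right) + 6262 = 66 \left(57 + 5^{2}\right) + 6262 = 66 \left(57 + 25\right) + 6262 = 66 \cdot 82 + 6262 = 5412 + 6262 = 11674$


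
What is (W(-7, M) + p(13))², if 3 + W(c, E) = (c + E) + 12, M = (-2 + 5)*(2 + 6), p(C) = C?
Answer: 1521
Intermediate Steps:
M = 24 (M = 3*8 = 24)
W(c, E) = 9 + E + c (W(c, E) = -3 + ((c + E) + 12) = -3 + ((E + c) + 12) = -3 + (12 + E + c) = 9 + E + c)
(W(-7, M) + p(13))² = ((9 + 24 - 7) + 13)² = (26 + 13)² = 39² = 1521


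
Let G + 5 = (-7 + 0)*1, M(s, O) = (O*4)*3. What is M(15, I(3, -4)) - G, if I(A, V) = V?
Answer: -36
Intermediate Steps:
M(s, O) = 12*O (M(s, O) = (4*O)*3 = 12*O)
G = -12 (G = -5 + (-7 + 0)*1 = -5 - 7*1 = -5 - 7 = -12)
M(15, I(3, -4)) - G = 12*(-4) - 1*(-12) = -48 + 12 = -36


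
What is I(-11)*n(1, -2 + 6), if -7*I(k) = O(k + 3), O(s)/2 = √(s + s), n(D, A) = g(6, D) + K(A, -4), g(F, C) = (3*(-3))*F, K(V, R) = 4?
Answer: 400*I/7 ≈ 57.143*I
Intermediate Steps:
g(F, C) = -9*F
n(D, A) = -50 (n(D, A) = -9*6 + 4 = -54 + 4 = -50)
O(s) = 2*√2*√s (O(s) = 2*√(s + s) = 2*√(2*s) = 2*(√2*√s) = 2*√2*√s)
I(k) = -2*√2*√(3 + k)/7 (I(k) = -2*√2*√(k + 3)/7 = -2*√2*√(3 + k)/7)
I(-11)*n(1, -2 + 6) = -2*√(6 + 2*(-11))/7*(-50) = -2*√(6 - 22)/7*(-50) = -8*I/7*(-50) = 400*I/7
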